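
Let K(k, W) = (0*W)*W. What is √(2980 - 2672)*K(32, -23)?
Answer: 0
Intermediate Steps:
K(k, W) = 0 (K(k, W) = 0*W = 0)
√(2980 - 2672)*K(32, -23) = √(2980 - 2672)*0 = √308*0 = (2*√77)*0 = 0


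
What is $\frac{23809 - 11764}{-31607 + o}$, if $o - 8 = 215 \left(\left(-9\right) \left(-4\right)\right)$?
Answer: $- \frac{365}{723} \approx -0.50484$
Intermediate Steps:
$o = 7748$ ($o = 8 + 215 \left(\left(-9\right) \left(-4\right)\right) = 8 + 215 \cdot 36 = 8 + 7740 = 7748$)
$\frac{23809 - 11764}{-31607 + o} = \frac{23809 - 11764}{-31607 + 7748} = \frac{12045}{-23859} = 12045 \left(- \frac{1}{23859}\right) = - \frac{365}{723}$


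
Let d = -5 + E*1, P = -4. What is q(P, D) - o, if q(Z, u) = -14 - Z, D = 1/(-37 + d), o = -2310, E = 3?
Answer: 2300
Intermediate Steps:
d = -2 (d = -5 + 3*1 = -5 + 3 = -2)
D = -1/39 (D = 1/(-37 - 2) = 1/(-39) = -1/39 ≈ -0.025641)
q(P, D) - o = (-14 - 1*(-4)) - 1*(-2310) = (-14 + 4) + 2310 = -10 + 2310 = 2300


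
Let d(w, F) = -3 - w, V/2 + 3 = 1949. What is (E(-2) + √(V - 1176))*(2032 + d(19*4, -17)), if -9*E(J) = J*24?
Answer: 10416 + 3906*√679 ≈ 1.1220e+5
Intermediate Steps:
E(J) = -8*J/3 (E(J) = -J*24/9 = -8*J/3)
V = 3892 (V = -6 + 2*1949 = -6 + 3898 = 3892)
(E(-2) + √(V - 1176))*(2032 + d(19*4, -17)) = (-8/3*(-2) + √(3892 - 1176))*(2032 + (-3 - 19*4)) = (16/3 + √2716)*(2032 + (-3 - 1*76)) = (16/3 + 2*√679)*(2032 + (-3 - 76)) = (16/3 + 2*√679)*(2032 - 79) = (16/3 + 2*√679)*1953 = 10416 + 3906*√679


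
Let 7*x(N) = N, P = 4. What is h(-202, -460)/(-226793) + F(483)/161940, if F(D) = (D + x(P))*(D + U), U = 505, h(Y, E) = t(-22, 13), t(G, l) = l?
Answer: 773946160/262334703 ≈ 2.9502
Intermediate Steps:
h(Y, E) = 13
x(N) = N/7
F(D) = (505 + D)*(4/7 + D) (F(D) = (D + (1/7)*4)*(D + 505) = (D + 4/7)*(505 + D) = (4/7 + D)*(505 + D) = (505 + D)*(4/7 + D))
h(-202, -460)/(-226793) + F(483)/161940 = 13/(-226793) + (2020/7 + 483**2 + (3539/7)*483)/161940 = 13*(-1/226793) + (2020/7 + 233289 + 244191)*(1/161940) = -13/226793 + (3344380/7)*(1/161940) = -13/226793 + 167219/56679 = 773946160/262334703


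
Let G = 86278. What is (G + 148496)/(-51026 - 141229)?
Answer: -78258/64085 ≈ -1.2212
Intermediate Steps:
(G + 148496)/(-51026 - 141229) = (86278 + 148496)/(-51026 - 141229) = 234774/(-192255) = 234774*(-1/192255) = -78258/64085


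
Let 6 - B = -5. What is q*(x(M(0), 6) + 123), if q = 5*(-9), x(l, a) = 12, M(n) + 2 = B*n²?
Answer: -6075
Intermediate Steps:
B = 11 (B = 6 - 1*(-5) = 6 + 5 = 11)
M(n) = -2 + 11*n²
q = -45
q*(x(M(0), 6) + 123) = -45*(12 + 123) = -45*135 = -6075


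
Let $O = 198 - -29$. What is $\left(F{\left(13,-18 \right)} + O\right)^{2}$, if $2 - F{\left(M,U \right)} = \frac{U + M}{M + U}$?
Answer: $51984$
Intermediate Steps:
$O = 227$ ($O = 198 + 29 = 227$)
$F{\left(M,U \right)} = 1$ ($F{\left(M,U \right)} = 2 - \frac{U + M}{M + U} = 2 - \frac{M + U}{M + U} = 2 - 1 = 1$)
$\left(F{\left(13,-18 \right)} + O\right)^{2} = \left(1 + 227\right)^{2} = 228^{2} = 51984$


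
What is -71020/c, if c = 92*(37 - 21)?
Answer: -17755/368 ≈ -48.247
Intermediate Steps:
c = 1472 (c = 92*16 = 1472)
-71020/c = -71020/1472 = -71020*1/1472 = -17755/368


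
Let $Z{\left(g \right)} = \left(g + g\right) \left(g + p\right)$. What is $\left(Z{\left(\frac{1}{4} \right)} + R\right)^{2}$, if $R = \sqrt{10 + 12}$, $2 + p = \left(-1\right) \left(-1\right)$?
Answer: $\frac{1417}{64} - \frac{3 \sqrt{22}}{4} \approx 18.623$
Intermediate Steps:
$p = -1$ ($p = -2 - -1 = -2 + 1 = -1$)
$Z{\left(g \right)} = 2 g \left(-1 + g\right)$ ($Z{\left(g \right)} = \left(g + g\right) \left(g - 1\right) = 2 g \left(-1 + g\right)$)
$R = \sqrt{22} \approx 4.6904$
$\left(Z{\left(\frac{1}{4} \right)} + R\right)^{2} = \left(\frac{2 \left(-1 + \frac{1}{4}\right)}{4} + \sqrt{22}\right)^{2} = \left(2 \cdot \frac{1}{4} \left(-1 + \frac{1}{4}\right) + \sqrt{22}\right)^{2} = \left(2 \cdot \frac{1}{4} \left(- \frac{3}{4}\right) + \sqrt{22}\right)^{2} = \left(- \frac{3}{8} + \sqrt{22}\right)^{2}$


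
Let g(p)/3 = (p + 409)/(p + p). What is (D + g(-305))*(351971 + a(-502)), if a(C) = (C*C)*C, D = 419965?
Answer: -16158965765325253/305 ≈ -5.2980e+13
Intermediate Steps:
a(C) = C³ (a(C) = C²*C = C³)
g(p) = 3*(409 + p)/(2*p) (g(p) = 3*((p + 409)/(p + p)) = 3*((409 + p)/((2*p))) = 3*((409 + p)*(1/(2*p))) = 3*((409 + p)/(2*p)) = 3*(409 + p)/(2*p))
(D + g(-305))*(351971 + a(-502)) = (419965 + (3/2)*(409 - 305)/(-305))*(351971 + (-502)³) = (419965 + (3/2)*(-1/305)*104)*(351971 - 126506008) = (419965 - 156/305)*(-126154037) = (128089169/305)*(-126154037) = -16158965765325253/305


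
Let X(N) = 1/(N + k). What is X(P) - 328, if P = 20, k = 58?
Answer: -25583/78 ≈ -327.99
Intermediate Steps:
X(N) = 1/(58 + N) (X(N) = 1/(N + 58) = 1/(58 + N))
X(P) - 328 = 1/(58 + 20) - 328 = 1/78 - 328 = -25583/78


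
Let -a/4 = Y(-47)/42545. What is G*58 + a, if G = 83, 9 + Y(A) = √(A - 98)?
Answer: 204811666/42545 - 4*I*√145/42545 ≈ 4814.0 - 0.0011321*I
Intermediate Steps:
Y(A) = -9 + √(-98 + A) (Y(A) = -9 + √(A - 98) = -9 + √(-98 + A))
a = 36/42545 - 4*I*√145/42545 (a = -4*(-9 + √(-98 - 47))/42545 = -4*(-9 + √(-145))/42545 = -4*(-9 + I*√145)/42545 = -4*(-9/42545 + I*√145/42545) = 36/42545 - 4*I*√145/42545 ≈ 0.00084616 - 0.0011321*I)
G*58 + a = 83*58 + (36/42545 - 4*I*√145/42545) = 4814 + (36/42545 - 4*I*√145/42545) = 204811666/42545 - 4*I*√145/42545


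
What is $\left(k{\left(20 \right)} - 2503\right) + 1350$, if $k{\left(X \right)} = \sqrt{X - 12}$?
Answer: $-1153 + 2 \sqrt{2} \approx -1150.2$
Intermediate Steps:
$k{\left(X \right)} = \sqrt{-12 + X}$
$\left(k{\left(20 \right)} - 2503\right) + 1350 = \left(\sqrt{-12 + 20} - 2503\right) + 1350 = \left(\sqrt{8} - 2503\right) + 1350 = \left(2 \sqrt{2} - 2503\right) + 1350 = \left(-2503 + 2 \sqrt{2}\right) + 1350 = -1153 + 2 \sqrt{2}$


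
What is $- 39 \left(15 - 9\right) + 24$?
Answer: $-210$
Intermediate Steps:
$- 39 \left(15 - 9\right) + 24 = \left(-39\right) 6 + 24 = -234 + 24 = -210$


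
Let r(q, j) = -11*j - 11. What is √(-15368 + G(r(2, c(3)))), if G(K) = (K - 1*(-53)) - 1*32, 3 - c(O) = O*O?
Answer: 2*I*√3823 ≈ 123.66*I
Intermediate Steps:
c(O) = 3 - O² (c(O) = 3 - O*O = 3 - O²)
r(q, j) = -11 - 11*j
G(K) = 21 + K (G(K) = (K + 53) - 32 = (53 + K) - 32 = 21 + K)
√(-15368 + G(r(2, c(3)))) = √(-15368 + (21 + (-11 - 11*(3 - 1*3²)))) = √(-15368 + (21 + (-11 - 11*(3 - 1*9)))) = √(-15368 + (21 + (-11 - 11*(3 - 9)))) = √(-15368 + (21 + (-11 - 11*(-6)))) = √(-15368 + (21 + (-11 + 66))) = √(-15368 + (21 + 55)) = √(-15368 + 76) = √(-15292) = 2*I*√3823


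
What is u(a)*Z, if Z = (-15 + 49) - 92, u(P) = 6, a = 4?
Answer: -348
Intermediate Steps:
Z = -58 (Z = 34 - 92 = -58)
u(a)*Z = 6*(-58) = -348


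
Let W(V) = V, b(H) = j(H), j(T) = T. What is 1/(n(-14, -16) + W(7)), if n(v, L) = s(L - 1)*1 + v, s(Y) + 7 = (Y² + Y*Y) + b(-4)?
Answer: 1/560 ≈ 0.0017857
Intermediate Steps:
b(H) = H
s(Y) = -11 + 2*Y² (s(Y) = -7 + ((Y² + Y*Y) - 4) = -7 + ((Y² + Y²) - 4) = -7 + (2*Y² - 4) = -7 + (-4 + 2*Y²) = -11 + 2*Y²)
n(v, L) = -11 + v + 2*(-1 + L)² (n(v, L) = (-11 + 2*(L - 1)²)*1 + v = (-11 + 2*(-1 + L)²)*1 + v = (-11 + 2*(-1 + L)²) + v = -11 + v + 2*(-1 + L)²)
1/(n(-14, -16) + W(7)) = 1/((-11 - 14 + 2*(-1 - 16)²) + 7) = 1/((-11 - 14 + 2*(-17)²) + 7) = 1/((-11 - 14 + 2*289) + 7) = 1/((-11 - 14 + 578) + 7) = 1/(553 + 7) = 1/560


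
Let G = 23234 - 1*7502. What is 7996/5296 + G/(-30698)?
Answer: 20268067/20322076 ≈ 0.99734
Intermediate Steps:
G = 15732 (G = 23234 - 7502 = 15732)
7996/5296 + G/(-30698) = 7996/5296 + 15732/(-30698) = 7996*(1/5296) + 15732*(-1/30698) = 1999/1324 - 7866/15349 = 20268067/20322076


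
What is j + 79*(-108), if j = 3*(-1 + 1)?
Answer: -8532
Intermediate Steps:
j = 0 (j = 3*0 = 0)
j + 79*(-108) = 0 + 79*(-108) = 0 - 8532 = -8532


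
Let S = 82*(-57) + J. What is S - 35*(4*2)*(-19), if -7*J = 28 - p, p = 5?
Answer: 4499/7 ≈ 642.71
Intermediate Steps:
J = -23/7 (J = -(28 - 1*5)/7 = -(28 - 5)/7 = -⅐*23 = -23/7 ≈ -3.2857)
S = -32741/7 (S = 82*(-57) - 23/7 = -4674 - 23/7 = -32741/7 ≈ -4677.3)
S - 35*(4*2)*(-19) = -32741/7 - 35*(4*2)*(-19) = -32741/7 - 35*8*(-19) = -32741/7 - 280*(-19) = -32741/7 - 1*(-5320) = -32741/7 + 5320 = 4499/7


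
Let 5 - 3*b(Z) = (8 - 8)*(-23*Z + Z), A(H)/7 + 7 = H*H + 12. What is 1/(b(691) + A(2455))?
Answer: 3/126567635 ≈ 2.3703e-8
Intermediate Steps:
A(H) = 35 + 7*H² (A(H) = -49 + 7*(H*H + 12) = -49 + 7*(H² + 12) = -49 + 7*(12 + H²) = -49 + (84 + 7*H²) = 35 + 7*H²)
b(Z) = 5/3 (b(Z) = 5/3 - (8 - 8)*(-23*Z + Z)/3 = 5/3 - 0*(-22*Z) = 5/3 - ⅓*0 = 5/3 + 0 = 5/3)
1/(b(691) + A(2455)) = 1/(5/3 + (35 + 7*2455²)) = 1/(5/3 + (35 + 7*6027025)) = 1/(5/3 + (35 + 42189175)) = 1/(5/3 + 42189210) = 1/(126567635/3) = 3/126567635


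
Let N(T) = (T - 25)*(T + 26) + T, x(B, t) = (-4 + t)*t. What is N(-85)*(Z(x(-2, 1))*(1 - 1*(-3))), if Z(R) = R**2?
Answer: 230580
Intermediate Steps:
x(B, t) = t*(-4 + t)
N(T) = T + (-25 + T)*(26 + T) (N(T) = (-25 + T)*(26 + T) + T = T + (-25 + T)*(26 + T))
N(-85)*(Z(x(-2, 1))*(1 - 1*(-3))) = (-650 + (-85)**2 + 2*(-85))*((1*(-4 + 1))**2*(1 - 1*(-3))) = (-650 + 7225 - 170)*((1*(-3))**2*(1 + 3)) = 6405*((-3)**2*4) = 6405*(9*4) = 6405*36 = 230580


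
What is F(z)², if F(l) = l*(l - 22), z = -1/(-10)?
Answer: 47961/10000 ≈ 4.7961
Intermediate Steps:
z = ⅒ (z = -1*(-⅒) = ⅒ ≈ 0.10000)
F(l) = l*(-22 + l)
F(z)² = ((-22 + ⅒)/10)² = ((⅒)*(-219/10))² = (-219/100)² = 47961/10000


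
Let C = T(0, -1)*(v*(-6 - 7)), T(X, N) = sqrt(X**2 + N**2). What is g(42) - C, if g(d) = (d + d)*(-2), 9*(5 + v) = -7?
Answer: -2188/9 ≈ -243.11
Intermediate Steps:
v = -52/9 (v = -5 + (1/9)*(-7) = -5 - 7/9 = -52/9 ≈ -5.7778)
T(X, N) = sqrt(N**2 + X**2)
g(d) = -4*d (g(d) = (2*d)*(-2) = -4*d)
C = 676/9 (C = sqrt((-1)**2 + 0**2)*(-52*(-6 - 7)/9) = sqrt(1 + 0)*(-52/9*(-13)) = sqrt(1)*(676/9) = 1*(676/9) = 676/9 ≈ 75.111)
g(42) - C = -4*42 - 1*676/9 = -168 - 676/9 = -2188/9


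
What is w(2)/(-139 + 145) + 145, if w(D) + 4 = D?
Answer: 434/3 ≈ 144.67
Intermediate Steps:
w(D) = -4 + D
w(2)/(-139 + 145) + 145 = (-4 + 2)/(-139 + 145) + 145 = -2/6 + 145 = (⅙)*(-2) + 145 = -⅓ + 145 = 434/3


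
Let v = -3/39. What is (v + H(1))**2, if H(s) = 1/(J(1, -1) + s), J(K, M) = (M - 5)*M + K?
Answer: 25/10816 ≈ 0.0023114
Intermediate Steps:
J(K, M) = K + M*(-5 + M) (J(K, M) = (-5 + M)*M + K = M*(-5 + M) + K = K + M*(-5 + M))
v = -1/13 (v = -3*1/39 = -1/13 ≈ -0.076923)
H(s) = 1/(7 + s) (H(s) = 1/((1 + (-1)**2 - 5*(-1)) + s) = 1/((1 + 1 + 5) + s) = 1/(7 + s))
(v + H(1))**2 = (-1/13 + 1/(7 + 1))**2 = (-1/13 + 1/8)**2 = (5/104)**2 = 25/10816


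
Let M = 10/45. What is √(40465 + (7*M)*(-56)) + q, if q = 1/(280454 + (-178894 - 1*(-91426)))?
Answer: 1/192986 + √363401/3 ≈ 200.94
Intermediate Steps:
M = 2/9 (M = 10*(1/45) = 2/9 ≈ 0.22222)
q = 1/192986 (q = 1/(280454 + (-178894 + 91426)) = 1/(280454 - 87468) = 1/192986 ≈ 5.1817e-6)
√(40465 + (7*M)*(-56)) + q = √(40465 + (7*(2/9))*(-56)) + 1/192986 = √(40465 + (14/9)*(-56)) + 1/192986 = √(40465 - 784/9) + 1/192986 = √(363401/9) + 1/192986 = √363401/3 + 1/192986 = 1/192986 + √363401/3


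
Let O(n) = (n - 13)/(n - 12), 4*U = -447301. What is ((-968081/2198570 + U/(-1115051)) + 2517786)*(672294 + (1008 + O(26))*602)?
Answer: 15797247768150079978944647/4903035354140 ≈ 3.2219e+12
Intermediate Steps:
U = -447301/4 (U = (¼)*(-447301) = -447301/4 ≈ -1.1183e+5)
O(n) = (-13 + n)/(-12 + n)
((-968081/2198570 + U/(-1115051)) + 2517786)*(672294 + (1008 + O(26))*602) = ((-968081/2198570 - 447301/4/(-1115051)) + 2517786)*(672294 + (1008 + (-13 + 26)/(-12 + 26))*602) = ((-968081*1/2198570 - 447301/4*(-1/1115051)) + 2517786)*(672294 + (1008 + 13/14)*602) = ((-968081/2198570 + 447301/4460204) + 2517786)*(672294 + (1008 + (1/14)*13)*602) = (-1667208094477/4903035354140 + 2517786)*(672294 + (1008 + 13/14)*602) = 12344792104950639563*(672294 + (14125/14)*602)/4903035354140 = 12344792104950639563*(672294 + 607375)/4903035354140 = (12344792104950639563/4903035354140)*1279669 = 15797247768150079978944647/4903035354140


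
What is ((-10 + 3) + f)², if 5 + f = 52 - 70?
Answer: 900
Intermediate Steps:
f = -23 (f = -5 + (52 - 70) = -5 - 18 = -23)
((-10 + 3) + f)² = ((-10 + 3) - 23)² = (-7 - 23)² = (-30)² = 900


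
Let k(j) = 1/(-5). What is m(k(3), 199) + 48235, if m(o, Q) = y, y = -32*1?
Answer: 48203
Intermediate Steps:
k(j) = -1/5
y = -32
m(o, Q) = -32
m(k(3), 199) + 48235 = -32 + 48235 = 48203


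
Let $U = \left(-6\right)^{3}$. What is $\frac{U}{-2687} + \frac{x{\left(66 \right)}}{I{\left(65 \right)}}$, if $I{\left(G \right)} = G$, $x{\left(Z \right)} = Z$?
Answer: $\frac{191382}{174655} \approx 1.0958$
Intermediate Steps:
$U = -216$
$\frac{U}{-2687} + \frac{x{\left(66 \right)}}{I{\left(65 \right)}} = - \frac{216}{-2687} + \frac{66}{65} = \left(-216\right) \left(- \frac{1}{2687}\right) + 66 \cdot \frac{1}{65} = \frac{216}{2687} + \frac{66}{65} = \frac{191382}{174655}$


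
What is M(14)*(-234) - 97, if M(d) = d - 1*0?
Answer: -3373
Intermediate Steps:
M(d) = d (M(d) = d + 0 = d)
M(14)*(-234) - 97 = 14*(-234) - 97 = -3276 - 97 = -3373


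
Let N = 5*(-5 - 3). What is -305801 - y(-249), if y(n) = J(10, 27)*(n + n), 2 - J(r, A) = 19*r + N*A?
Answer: 138415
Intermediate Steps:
N = -40 (N = 5*(-8) = -40)
J(r, A) = 2 - 19*r + 40*A (J(r, A) = 2 - (19*r - 40*A) = 2 - (-40*A + 19*r) = 2 + (-19*r + 40*A) = 2 - 19*r + 40*A)
y(n) = 1784*n (y(n) = (2 - 19*10 + 40*27)*(n + n) = (2 - 190 + 1080)*(2*n) = 892*(2*n) = 1784*n)
-305801 - y(-249) = -305801 - 1784*(-249) = -305801 - 1*(-444216) = -305801 + 444216 = 138415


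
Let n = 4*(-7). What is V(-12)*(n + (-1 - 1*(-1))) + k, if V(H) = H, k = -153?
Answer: 183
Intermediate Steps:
n = -28
V(-12)*(n + (-1 - 1*(-1))) + k = -12*(-28 + (-1 - 1*(-1))) - 153 = -12*(-28 + (-1 + 1)) - 153 = -12*(-28 + 0) - 153 = -12*(-28) - 153 = 336 - 153 = 183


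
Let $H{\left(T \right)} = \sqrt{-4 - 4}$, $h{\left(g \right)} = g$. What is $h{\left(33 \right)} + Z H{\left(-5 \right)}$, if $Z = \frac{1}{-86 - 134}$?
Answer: $33 - \frac{i \sqrt{2}}{110} \approx 33.0 - 0.012856 i$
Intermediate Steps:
$H{\left(T \right)} = 2 i \sqrt{2}$ ($H{\left(T \right)} = \sqrt{-8} = 2 i \sqrt{2}$)
$Z = - \frac{1}{220}$ ($Z = \frac{1}{-220} = - \frac{1}{220} \approx -0.0045455$)
$h{\left(33 \right)} + Z H{\left(-5 \right)} = 33 - \frac{2 i \sqrt{2}}{220} = 33 - \frac{i \sqrt{2}}{110}$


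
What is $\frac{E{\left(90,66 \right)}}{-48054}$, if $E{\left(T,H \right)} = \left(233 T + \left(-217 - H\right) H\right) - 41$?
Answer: $- \frac{2251}{48054} \approx -0.046843$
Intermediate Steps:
$E{\left(T,H \right)} = -41 + 233 T + H \left(-217 - H\right)$ ($E{\left(T,H \right)} = \left(233 T + H \left(-217 - H\right)\right) - 41 = -41 + 233 T + H \left(-217 - H\right)$)
$\frac{E{\left(90,66 \right)}}{-48054} = \frac{-41 - 66^{2} - 14322 + 233 \cdot 90}{-48054} = \left(-41 - 4356 - 14322 + 20970\right) \left(- \frac{1}{48054}\right) = 2251 \left(- \frac{1}{48054}\right) = - \frac{2251}{48054}$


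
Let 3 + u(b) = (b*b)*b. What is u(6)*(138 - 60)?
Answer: 16614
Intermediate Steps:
u(b) = -3 + b**3 (u(b) = -3 + (b*b)*b = -3 + b**2*b = -3 + b**3)
u(6)*(138 - 60) = (-3 + 6**3)*(138 - 60) = (-3 + 216)*78 = 213*78 = 16614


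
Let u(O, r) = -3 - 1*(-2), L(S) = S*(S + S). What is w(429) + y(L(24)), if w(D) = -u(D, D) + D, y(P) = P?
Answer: 1582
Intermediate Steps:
L(S) = 2*S**2 (L(S) = S*(2*S) = 2*S**2)
u(O, r) = -1 (u(O, r) = -3 + 2 = -1)
w(D) = 1 + D (w(D) = -1*(-1) + D = 1 + D)
w(429) + y(L(24)) = (1 + 429) + 2*24**2 = 430 + 2*576 = 430 + 1152 = 1582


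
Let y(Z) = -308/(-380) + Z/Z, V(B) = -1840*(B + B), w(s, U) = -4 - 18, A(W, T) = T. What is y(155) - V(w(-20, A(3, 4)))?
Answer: -7691028/95 ≈ -80958.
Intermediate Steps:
w(s, U) = -22
V(B) = -3680*B
y(Z) = 172/95 (y(Z) = -308*(-1/380) + 1 = 77/95 + 1 = 172/95)
y(155) - V(w(-20, A(3, 4))) = 172/95 - (-3680)*(-22) = 172/95 - 1*80960 = 172/95 - 80960 = -7691028/95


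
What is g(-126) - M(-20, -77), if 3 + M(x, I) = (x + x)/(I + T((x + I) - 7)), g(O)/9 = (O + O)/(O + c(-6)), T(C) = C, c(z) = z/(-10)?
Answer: 789307/37829 ≈ 20.865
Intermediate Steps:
c(z) = -z/10 (c(z) = z*(-⅒) = -z/10)
g(O) = 18*O/(⅗ + O) (g(O) = 9*((O + O)/(O - ⅒*(-6))) = 9*((2*O)/(O + ⅗)) = 9*((2*O)/(⅗ + O)) = 9*(2*O/(⅗ + O)) = 18*O/(⅗ + O))
M(x, I) = -3 + 2*x/(-7 + x + 2*I) (M(x, I) = -3 + (x + x)/(I + ((x + I) - 7)) = -3 + (2*x)/(I + ((I + x) - 7)) = -3 + (2*x)/(I + (-7 + I + x)) = -3 + (2*x)/(-7 + x + 2*I) = -3 + 2*x/(-7 + x + 2*I))
g(-126) - M(-20, -77) = 90*(-126)/(3 + 5*(-126)) - (21 - 1*(-20) - 6*(-77))/(-7 - 20 + 2*(-77)) = 90*(-126)/(3 - 630) - (21 + 20 + 462)/(-7 - 20 - 154) = 90*(-126)/(-627) - 503/(-181) = 90*(-126)*(-1/627) - (-1)*503/181 = 3780/209 - 1*(-503/181) = 3780/209 + 503/181 = 789307/37829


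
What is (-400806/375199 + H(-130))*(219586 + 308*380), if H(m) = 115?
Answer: 14389778215454/375199 ≈ 3.8352e+7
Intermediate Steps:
(-400806/375199 + H(-130))*(219586 + 308*380) = (-400806/375199 + 115)*(219586 + 308*380) = (-400806*1/375199 + 115)*(219586 + 117040) = (-400806/375199 + 115)*336626 = (42747079/375199)*336626 = 14389778215454/375199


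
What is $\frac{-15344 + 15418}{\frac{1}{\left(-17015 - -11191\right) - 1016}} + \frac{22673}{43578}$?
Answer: $- \frac{22057417807}{43578} \approx -5.0616 \cdot 10^{5}$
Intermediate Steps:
$\frac{-15344 + 15418}{\frac{1}{\left(-17015 - -11191\right) - 1016}} + \frac{22673}{43578} = \frac{74}{\frac{1}{\left(-17015 + 11191\right) - 1016}} + 22673 \cdot \frac{1}{43578} = \frac{74}{\frac{1}{-5824 - 1016}} + \frac{22673}{43578} = \frac{74}{\frac{1}{-6840}} + \frac{22673}{43578} = \frac{74}{- \frac{1}{6840}} + \frac{22673}{43578} = 74 \left(-6840\right) + \frac{22673}{43578} = -506160 + \frac{22673}{43578} = - \frac{22057417807}{43578}$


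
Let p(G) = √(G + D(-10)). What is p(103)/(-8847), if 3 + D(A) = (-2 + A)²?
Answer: -2*√61/8847 ≈ -0.0017656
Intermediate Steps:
D(A) = -3 + (-2 + A)²
p(G) = √(141 + G) (p(G) = √(G + (-3 + (-2 - 10)²)) = √(G + (-3 + (-12)²)) = √(G + (-3 + 144)) = √(G + 141) = √(141 + G))
p(103)/(-8847) = √(141 + 103)/(-8847) = √244*(-1/8847) = (2*√61)*(-1/8847) = -2*√61/8847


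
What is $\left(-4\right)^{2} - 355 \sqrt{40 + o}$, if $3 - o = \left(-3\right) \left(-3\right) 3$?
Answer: $-1404$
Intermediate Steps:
$o = -24$ ($o = 3 - \left(-3\right) \left(-3\right) 3 = 3 - 9 \cdot 3 = 3 - 27 = -24$)
$\left(-4\right)^{2} - 355 \sqrt{40 + o} = \left(-4\right)^{2} - 355 \sqrt{40 - 24} = 16 - 355 \sqrt{16} = 16 - 1420 = -1404$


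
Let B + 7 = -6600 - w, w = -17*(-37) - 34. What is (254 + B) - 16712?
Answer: -23660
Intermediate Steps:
w = 595 (w = 629 - 34 = 595)
B = -7202 (B = -7 + (-6600 - 1*595) = -7 + (-6600 - 595) = -7 - 7195 = -7202)
(254 + B) - 16712 = (254 - 7202) - 16712 = -6948 - 16712 = -23660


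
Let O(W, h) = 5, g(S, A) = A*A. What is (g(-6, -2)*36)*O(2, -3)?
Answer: 720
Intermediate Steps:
g(S, A) = A²
(g(-6, -2)*36)*O(2, -3) = ((-2)²*36)*5 = (4*36)*5 = 144*5 = 720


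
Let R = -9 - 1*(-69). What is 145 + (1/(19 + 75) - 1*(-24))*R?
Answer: 74525/47 ≈ 1585.6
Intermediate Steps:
R = 60 (R = -9 + 69 = 60)
145 + (1/(19 + 75) - 1*(-24))*R = 145 + (1/(19 + 75) - 1*(-24))*60 = 145 + (1/94 + 24)*60 = 145 + (2257/94)*60 = 145 + 67710/47 = 74525/47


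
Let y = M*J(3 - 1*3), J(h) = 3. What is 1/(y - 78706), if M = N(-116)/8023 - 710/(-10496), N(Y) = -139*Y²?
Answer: -42104704/3343331614225 ≈ -1.2594e-5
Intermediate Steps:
M = -9812927067/42104704 (M = -139*(-116)²/8023 - 710/(-10496) = -139*13456*(1/8023) - 710*(-1/10496) = -1870384*1/8023 + 355/5248 = -1870384/8023 + 355/5248 = -9812927067/42104704 ≈ -233.06)
y = -29438781201/42104704 (y = -9812927067/42104704*3 = -29438781201/42104704 ≈ -699.18)
1/(y - 78706) = 1/(-29438781201/42104704 - 78706) = 1/(-3343331614225/42104704) = -42104704/3343331614225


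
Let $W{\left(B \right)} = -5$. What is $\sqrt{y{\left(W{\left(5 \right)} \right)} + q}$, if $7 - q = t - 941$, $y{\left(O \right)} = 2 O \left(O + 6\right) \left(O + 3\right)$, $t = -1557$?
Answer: $5 \sqrt{101} \approx 50.249$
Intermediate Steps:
$y{\left(O \right)} = 2 O \left(3 + O\right) \left(6 + O\right)$ ($y{\left(O \right)} = 2 O \left(6 + O\right) \left(3 + O\right) = 2 O \left(3 + O\right) \left(6 + O\right)$)
$q = 2505$ ($q = 7 - \left(-1557 - 941\right) = 7 - -2498 = 7 + 2498 = 2505$)
$\sqrt{y{\left(W{\left(5 \right)} \right)} + q} = \sqrt{2 \left(-5\right) \left(18 + \left(-5\right)^{2} + 9 \left(-5\right)\right) + 2505} = \sqrt{2 \left(-5\right) \left(18 + 25 - 45\right) + 2505} = \sqrt{2 \left(-5\right) \left(-2\right) + 2505} = \sqrt{20 + 2505} = \sqrt{2525} = 5 \sqrt{101}$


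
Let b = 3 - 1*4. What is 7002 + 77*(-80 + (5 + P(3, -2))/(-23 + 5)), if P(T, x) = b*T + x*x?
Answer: 2449/3 ≈ 816.33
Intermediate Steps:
b = -1 (b = 3 - 4 = -1)
P(T, x) = x**2 - T (P(T, x) = -T + x*x = -T + x**2 = x**2 - T)
7002 + 77*(-80 + (5 + P(3, -2))/(-23 + 5)) = 7002 + 77*(-80 + (5 + ((-2)**2 - 1*3))/(-23 + 5)) = 7002 + 77*(-80 + (5 + (4 - 3))/(-18)) = 7002 + 77*(-80 + (5 + 1)*(-1/18)) = 7002 + 77*(-80 + 6*(-1/18)) = 7002 + 77*(-80 - 1/3) = 7002 + 77*(-241/3) = 7002 - 18557/3 = 2449/3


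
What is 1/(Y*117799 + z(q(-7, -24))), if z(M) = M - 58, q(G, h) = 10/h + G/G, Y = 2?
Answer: 12/2826487 ≈ 4.2456e-6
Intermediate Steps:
q(G, h) = 1 + 10/h (q(G, h) = 10/h + 1 = 1 + 10/h)
z(M) = -58 + M
1/(Y*117799 + z(q(-7, -24))) = 1/(2*117799 + (-58 + (10 - 24)/(-24))) = 1/(235598 + (-58 - 1/24*(-14))) = 1/(235598 + (-58 + 7/12)) = 1/(235598 - 689/12) = 1/(2826487/12) = 12/2826487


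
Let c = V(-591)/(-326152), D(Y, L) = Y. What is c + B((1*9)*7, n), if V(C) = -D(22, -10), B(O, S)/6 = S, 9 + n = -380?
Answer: -380619373/163076 ≈ -2334.0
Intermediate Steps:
n = -389 (n = -9 - 380 = -389)
B(O, S) = 6*S
V(C) = -22 (V(C) = -1*22 = -22)
c = 11/163076 (c = -22/(-326152) = -22*(-1/326152) = 11/163076 ≈ 6.7453e-5)
c + B((1*9)*7, n) = 11/163076 + 6*(-389) = 11/163076 - 2334 = -380619373/163076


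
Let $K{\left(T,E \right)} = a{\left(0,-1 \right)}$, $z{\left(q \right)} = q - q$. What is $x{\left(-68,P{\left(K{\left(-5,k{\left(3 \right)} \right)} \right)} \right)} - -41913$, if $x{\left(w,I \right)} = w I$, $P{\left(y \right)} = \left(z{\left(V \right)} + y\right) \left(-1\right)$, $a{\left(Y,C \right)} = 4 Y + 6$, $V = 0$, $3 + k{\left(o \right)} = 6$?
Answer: $42321$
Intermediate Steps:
$k{\left(o \right)} = 3$ ($k{\left(o \right)} = -3 + 6 = 3$)
$z{\left(q \right)} = 0$
$a{\left(Y,C \right)} = 6 + 4 Y$
$K{\left(T,E \right)} = 6$ ($K{\left(T,E \right)} = 6 + 4 \cdot 0 = 6 + 0 = 6$)
$P{\left(y \right)} = - y$ ($P{\left(y \right)} = \left(0 + y\right) \left(-1\right) = y \left(-1\right) = - y$)
$x{\left(w,I \right)} = I w$
$x{\left(-68,P{\left(K{\left(-5,k{\left(3 \right)} \right)} \right)} \right)} - -41913 = \left(-1\right) 6 \left(-68\right) - -41913 = \left(-6\right) \left(-68\right) + 41913 = 408 + 41913 = 42321$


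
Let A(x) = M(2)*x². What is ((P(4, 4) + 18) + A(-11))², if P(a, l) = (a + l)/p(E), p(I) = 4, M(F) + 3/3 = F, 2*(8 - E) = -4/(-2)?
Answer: 19881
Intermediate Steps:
E = 7 (E = 8 - (-2)/(-2) = 8 - (-2)*(-1)/2 = 8 - ½*2 = 8 - 1 = 7)
M(F) = -1 + F
A(x) = x² (A(x) = (-1 + 2)*x² = 1*x² = x²)
P(a, l) = a/4 + l/4 (P(a, l) = (a + l)/4 = (a + l)*(¼) = a/4 + l/4)
((P(4, 4) + 18) + A(-11))² = ((((¼)*4 + (¼)*4) + 18) + (-11)²)² = (((1 + 1) + 18) + 121)² = ((2 + 18) + 121)² = (20 + 121)² = 141² = 19881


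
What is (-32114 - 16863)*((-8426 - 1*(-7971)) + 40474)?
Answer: -1960010563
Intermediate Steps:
(-32114 - 16863)*((-8426 - 1*(-7971)) + 40474) = -48977*((-8426 + 7971) + 40474) = -48977*(-455 + 40474) = -48977*40019 = -1960010563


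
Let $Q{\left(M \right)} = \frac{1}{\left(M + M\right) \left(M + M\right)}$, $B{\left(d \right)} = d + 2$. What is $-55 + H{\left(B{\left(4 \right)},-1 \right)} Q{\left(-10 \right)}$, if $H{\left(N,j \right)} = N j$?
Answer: $- \frac{11003}{200} \approx -55.015$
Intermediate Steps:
$B{\left(d \right)} = 2 + d$
$Q{\left(M \right)} = \frac{1}{4 M^{2}}$ ($Q{\left(M \right)} = \frac{1}{2 M 2 M} = \frac{1}{4 M^{2}}$)
$-55 + H{\left(B{\left(4 \right)},-1 \right)} Q{\left(-10 \right)} = -55 + \left(2 + 4\right) \left(-1\right) \frac{1}{4 \cdot 100} = -55 + 6 \left(-1\right) \frac{1}{4} \cdot \frac{1}{100} = -55 - \frac{3}{200} = - \frac{11003}{200}$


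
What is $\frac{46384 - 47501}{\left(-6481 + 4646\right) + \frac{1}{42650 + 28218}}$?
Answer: $\frac{79159556}{130042779} \approx 0.60872$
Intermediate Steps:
$\frac{46384 - 47501}{\left(-6481 + 4646\right) + \frac{1}{42650 + 28218}} = - \frac{1117}{-1835 + \frac{1}{70868}} = - \frac{1117}{- \frac{130042779}{70868}} = \left(-1117\right) \left(- \frac{70868}{130042779}\right) = \frac{79159556}{130042779}$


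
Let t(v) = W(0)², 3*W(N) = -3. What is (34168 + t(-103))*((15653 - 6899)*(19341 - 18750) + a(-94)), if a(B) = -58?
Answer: 176775234964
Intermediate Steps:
W(N) = -1 (W(N) = (⅓)*(-3) = -1)
t(v) = 1 (t(v) = (-1)² = 1)
(34168 + t(-103))*((15653 - 6899)*(19341 - 18750) + a(-94)) = (34168 + 1)*((15653 - 6899)*(19341 - 18750) - 58) = 34169*(8754*591 - 58) = 34169*(5173614 - 58) = 34169*5173556 = 176775234964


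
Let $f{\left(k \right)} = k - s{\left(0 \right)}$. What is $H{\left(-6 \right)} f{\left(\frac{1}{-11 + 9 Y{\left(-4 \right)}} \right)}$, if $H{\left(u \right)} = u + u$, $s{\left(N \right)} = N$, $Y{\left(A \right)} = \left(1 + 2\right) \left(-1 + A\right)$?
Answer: $\frac{6}{73} \approx 0.082192$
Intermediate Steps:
$Y{\left(A \right)} = -3 + 3 A$ ($Y{\left(A \right)} = 3 \left(-1 + A\right) = -3 + 3 A$)
$H{\left(u \right)} = 2 u$
$f{\left(k \right)} = k$ ($f{\left(k \right)} = k - 0 = k + 0 = k$)
$H{\left(-6 \right)} f{\left(\frac{1}{-11 + 9 Y{\left(-4 \right)}} \right)} = \frac{2 \left(-6\right)}{-11 + 9 \left(-3 + 3 \left(-4\right)\right)} = - \frac{12}{-11 + 9 \left(-3 - 12\right)} = - \frac{12}{-11 + 9 \left(-15\right)} = - \frac{12}{-11 - 135} = - \frac{12}{-146} = \left(-12\right) \left(- \frac{1}{146}\right) = \frac{6}{73}$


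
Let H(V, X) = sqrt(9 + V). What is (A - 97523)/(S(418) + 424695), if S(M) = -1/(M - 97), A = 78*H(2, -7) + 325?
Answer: -15600279/68163547 + 12519*sqrt(11)/68163547 ≈ -0.22826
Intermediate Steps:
A = 325 + 78*sqrt(11) (A = 78*sqrt(9 + 2) + 325 = 78*sqrt(11) + 325 = 325 + 78*sqrt(11) ≈ 583.70)
S(M) = -1/(-97 + M)
(A - 97523)/(S(418) + 424695) = ((325 + 78*sqrt(11)) - 97523)/(-1/(-97 + 418) + 424695) = (-97198 + 78*sqrt(11))/(-1/321 + 424695) = (-97198 + 78*sqrt(11))/(136327094/321) = (-97198 + 78*sqrt(11))*(321/136327094) = -15600279/68163547 + 12519*sqrt(11)/68163547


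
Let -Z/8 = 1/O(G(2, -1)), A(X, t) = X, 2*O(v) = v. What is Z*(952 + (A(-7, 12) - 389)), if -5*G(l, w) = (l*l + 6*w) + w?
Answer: -44480/3 ≈ -14827.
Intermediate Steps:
G(l, w) = -7*w/5 - l²/5 (G(l, w) = -((l*l + 6*w) + w)/5 = -((l² + 6*w) + w)/5 = -(l² + 7*w)/5 = -7*w/5 - l²/5)
O(v) = v/2
Z = -80/3 (Z = -8*2/(-7/5*(-1) - ⅕*2²) = -8*2/(7/5 - ⅕*4) = -8*2/(7/5 - ⅘) = -8/((½)*(⅗)) = -8/3/10 = -8*10/3 = -80/3 ≈ -26.667)
Z*(952 + (A(-7, 12) - 389)) = -80*(952 + (-7 - 389))/3 = -80*(952 - 396)/3 = -80/3*556 = -44480/3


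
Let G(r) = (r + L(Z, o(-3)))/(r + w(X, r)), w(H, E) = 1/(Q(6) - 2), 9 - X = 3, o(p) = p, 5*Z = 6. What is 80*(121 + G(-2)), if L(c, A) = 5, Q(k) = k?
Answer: 66800/7 ≈ 9542.9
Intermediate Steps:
Z = 6/5 (Z = (1/5)*6 = 6/5 ≈ 1.2000)
X = 6 (X = 9 - 1*3 = 9 - 3 = 6)
w(H, E) = 1/4 (w(H, E) = 1/(6 - 2) = 1/4)
G(r) = (5 + r)/(1/4 + r) (G(r) = (r + 5)/(r + 1/4) = (5 + r)/(1/4 + r))
80*(121 + G(-2)) = 80*(121 + 4*(5 - 2)/(1 + 4*(-2))) = 80*(121 + 4*3/(1 - 8)) = 80*(121 + 4*3/(-7)) = 80*(121 + 4*(-1/7)*3) = 80*(121 - 12/7) = 80*(835/7) = 66800/7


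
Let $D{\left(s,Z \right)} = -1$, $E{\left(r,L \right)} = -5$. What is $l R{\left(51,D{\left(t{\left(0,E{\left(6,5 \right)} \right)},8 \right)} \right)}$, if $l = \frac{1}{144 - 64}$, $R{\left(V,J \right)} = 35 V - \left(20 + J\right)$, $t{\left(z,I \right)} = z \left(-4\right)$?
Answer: $\frac{883}{40} \approx 22.075$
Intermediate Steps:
$t{\left(z,I \right)} = - 4 z$
$R{\left(V,J \right)} = -20 - J + 35 V$
$l = \frac{1}{80} \approx 0.0125$
$l R{\left(51,D{\left(t{\left(0,E{\left(6,5 \right)} \right)},8 \right)} \right)} = \frac{-20 - -1 + 35 \cdot 51}{80} = \frac{-20 + 1 + 1785}{80} = \frac{1}{80} \cdot 1766 = \frac{883}{40}$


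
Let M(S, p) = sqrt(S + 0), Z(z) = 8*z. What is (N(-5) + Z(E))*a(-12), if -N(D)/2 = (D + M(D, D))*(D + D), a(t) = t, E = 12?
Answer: 48 - 240*I*sqrt(5) ≈ 48.0 - 536.66*I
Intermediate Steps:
M(S, p) = sqrt(S)
N(D) = -4*D*(D + sqrt(D)) (N(D) = -2*(D + sqrt(D))*(D + D) = -2*(D + sqrt(D))*2*D = -4*D*(D + sqrt(D)))
(N(-5) + Z(E))*a(-12) = (-4*(-5)*(-5 + sqrt(-5)) + 8*12)*(-12) = (-4*(-5)*(-5 + I*sqrt(5)) + 96)*(-12) = ((-100 + 20*I*sqrt(5)) + 96)*(-12) = (-4 + 20*I*sqrt(5))*(-12) = 48 - 240*I*sqrt(5)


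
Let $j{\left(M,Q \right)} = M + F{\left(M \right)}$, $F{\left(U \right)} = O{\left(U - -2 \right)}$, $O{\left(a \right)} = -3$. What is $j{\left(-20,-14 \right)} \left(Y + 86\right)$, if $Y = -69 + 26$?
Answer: $-989$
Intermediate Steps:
$F{\left(U \right)} = -3$
$j{\left(M,Q \right)} = -3 + M$ ($j{\left(M,Q \right)} = M - 3 = -3 + M$)
$Y = -43$
$j{\left(-20,-14 \right)} \left(Y + 86\right) = \left(-3 - 20\right) \left(-43 + 86\right) = \left(-23\right) 43 = -989$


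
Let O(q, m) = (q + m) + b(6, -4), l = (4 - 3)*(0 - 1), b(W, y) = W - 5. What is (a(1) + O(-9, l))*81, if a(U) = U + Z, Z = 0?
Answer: -648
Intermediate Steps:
b(W, y) = -5 + W
l = -1 (l = 1*(-1) = -1)
a(U) = U (a(U) = U + 0 = U)
O(q, m) = 1 + m + q (O(q, m) = (q + m) + (-5 + 6) = (m + q) + 1 = 1 + m + q)
(a(1) + O(-9, l))*81 = (1 + (1 - 1 - 9))*81 = (1 - 9)*81 = -8*81 = -648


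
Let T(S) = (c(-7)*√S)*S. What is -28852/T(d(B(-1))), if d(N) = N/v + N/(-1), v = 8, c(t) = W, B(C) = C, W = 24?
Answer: -57704*√14/147 ≈ -1468.8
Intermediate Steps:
c(t) = 24
d(N) = -7*N/8 (d(N) = N/8 + N/(-1) = N*(⅛) + N*(-1) = N/8 - N = -7*N/8)
T(S) = 24*S^(3/2) (T(S) = (24*√S)*S = 24*S^(3/2))
-28852/T(d(B(-1))) = -28852*2*√14/147 = -57704*√14/147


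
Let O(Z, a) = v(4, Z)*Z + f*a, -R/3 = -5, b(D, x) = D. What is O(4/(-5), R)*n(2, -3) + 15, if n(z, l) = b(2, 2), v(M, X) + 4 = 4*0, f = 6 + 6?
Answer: 1907/5 ≈ 381.40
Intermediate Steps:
f = 12
R = 15 (R = -3*(-5) = 15)
v(M, X) = -4 (v(M, X) = -4 + 4*0 = -4 + 0 = -4)
n(z, l) = 2
O(Z, a) = -4*Z + 12*a
O(4/(-5), R)*n(2, -3) + 15 = (-16/(-5) + 12*15)*2 + 15 = (-16*(-1)/5 + 180)*2 + 15 = (-4*(-⅘) + 180)*2 + 15 = (16/5 + 180)*2 + 15 = (916/5)*2 + 15 = 1832/5 + 15 = 1907/5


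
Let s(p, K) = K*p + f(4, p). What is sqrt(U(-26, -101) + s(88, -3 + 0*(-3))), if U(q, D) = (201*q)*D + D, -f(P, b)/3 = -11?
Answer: sqrt(527494) ≈ 726.29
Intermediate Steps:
f(P, b) = 33 (f(P, b) = -3*(-11) = 33)
s(p, K) = 33 + K*p (s(p, K) = K*p + 33 = 33 + K*p)
U(q, D) = D + 201*D*q (U(q, D) = 201*D*q + D = D + 201*D*q)
sqrt(U(-26, -101) + s(88, -3 + 0*(-3))) = sqrt(-101*(1 + 201*(-26)) + (33 + (-3 + 0*(-3))*88)) = sqrt(-101*(1 - 5226) + (33 + (-3 + 0)*88)) = sqrt(-101*(-5225) + (33 - 3*88)) = sqrt(527725 + (33 - 264)) = sqrt(527725 - 231) = sqrt(527494)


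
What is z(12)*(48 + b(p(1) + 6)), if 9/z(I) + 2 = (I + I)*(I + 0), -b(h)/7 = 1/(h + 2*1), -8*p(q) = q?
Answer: 212/143 ≈ 1.4825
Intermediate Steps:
p(q) = -q/8
b(h) = -7/(2 + h) (b(h) = -7/(h + 2*1) = -7/(h + 2) = -7/(2 + h))
z(I) = 9/(-2 + 2*I**2) (z(I) = 9/(-2 + (I + I)*(I + 0)) = 9/(-2 + (2*I)*I) = 9/(-2 + 2*I**2))
z(12)*(48 + b(p(1) + 6)) = (9/(2*(-1 + 12**2)))*(48 - 7/(2 + (-1/8*1 + 6))) = (9/(2*(-1 + 144)))*(48 - 7/(2 + (-1/8 + 6))) = ((9/2)/143)*(48 - 7/(2 + 47/8)) = ((9/2)*(1/143))*(48 - 7/63/8) = 9*(48 - 7*8/63)/286 = 9*(48 - 8/9)/286 = (9/286)*(424/9) = 212/143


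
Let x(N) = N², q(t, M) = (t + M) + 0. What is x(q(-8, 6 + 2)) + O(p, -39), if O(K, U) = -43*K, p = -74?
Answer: 3182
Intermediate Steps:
q(t, M) = M + t (q(t, M) = (M + t) + 0 = M + t)
x(q(-8, 6 + 2)) + O(p, -39) = ((6 + 2) - 8)² - 43*(-74) = (8 - 8)² + 3182 = 0² + 3182 = 0 + 3182 = 3182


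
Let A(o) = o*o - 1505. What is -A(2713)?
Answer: -7358864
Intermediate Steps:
A(o) = -1505 + o² (A(o) = o² - 1505 = -1505 + o²)
-A(2713) = -(-1505 + 2713²) = -(-1505 + 7360369) = -1*7358864 = -7358864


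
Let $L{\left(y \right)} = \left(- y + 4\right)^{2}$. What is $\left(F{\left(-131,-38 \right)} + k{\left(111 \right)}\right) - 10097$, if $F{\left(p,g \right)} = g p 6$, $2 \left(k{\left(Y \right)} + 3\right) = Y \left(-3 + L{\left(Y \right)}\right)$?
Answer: $655021$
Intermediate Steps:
$L{\left(y \right)} = \left(4 - y\right)^{2}$
$k{\left(Y \right)} = -3 + \frac{Y \left(-3 + \left(-4 + Y\right)^{2}\right)}{2}$
$F{\left(p,g \right)} = 6 g p$
$\left(F{\left(-131,-38 \right)} + k{\left(111 \right)}\right) - 10097 = \left(6 \left(-38\right) \left(-131\right) - \left(\frac{339}{2} - \frac{111 \left(-4 + 111\right)^{2}}{2}\right)\right) - 10097 = \left(29868 - \left(\frac{339}{2} - \frac{1270839}{2}\right)\right) - 10097 = \left(29868 - -635250\right) - 10097 = \left(29868 + 635250\right) - 10097 = 665118 - 10097 = 655021$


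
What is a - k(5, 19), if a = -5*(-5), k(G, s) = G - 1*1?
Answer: 21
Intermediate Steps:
k(G, s) = -1 + G (k(G, s) = G - 1 = -1 + G)
a = 25
a - k(5, 19) = 25 - (-1 + 5) = 25 - 1*4 = 25 - 4 = 21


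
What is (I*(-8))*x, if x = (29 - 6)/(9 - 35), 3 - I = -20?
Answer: 2116/13 ≈ 162.77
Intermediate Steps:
I = 23 (I = 3 - 1*(-20) = 3 + 20 = 23)
x = -23/26 (x = 23/(-26) = 23*(-1/26) = -23/26 ≈ -0.88461)
(I*(-8))*x = (23*(-8))*(-23/26) = -184*(-23/26) = 2116/13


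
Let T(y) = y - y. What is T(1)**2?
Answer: 0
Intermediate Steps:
T(y) = 0
T(1)**2 = 0**2 = 0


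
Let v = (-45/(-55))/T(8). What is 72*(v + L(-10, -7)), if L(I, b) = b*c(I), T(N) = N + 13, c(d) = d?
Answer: 388296/77 ≈ 5042.8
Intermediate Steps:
T(N) = 13 + N
L(I, b) = I*b (L(I, b) = b*I = I*b)
v = 3/77 (v = (-45/(-55))/(13 + 8) = -45*(-1/55)/21 = (9/11)*(1/21) = 3/77 ≈ 0.038961)
72*(v + L(-10, -7)) = 72*(3/77 - 10*(-7)) = 72*(3/77 + 70) = 72*(5393/77) = 388296/77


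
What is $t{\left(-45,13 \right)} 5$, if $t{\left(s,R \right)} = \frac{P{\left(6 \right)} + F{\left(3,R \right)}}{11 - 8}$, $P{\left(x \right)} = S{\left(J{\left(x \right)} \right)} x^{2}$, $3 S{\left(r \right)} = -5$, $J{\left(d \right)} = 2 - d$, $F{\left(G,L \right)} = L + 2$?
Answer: $-75$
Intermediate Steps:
$F{\left(G,L \right)} = 2 + L$
$S{\left(r \right)} = - \frac{5}{3}$ ($S{\left(r \right)} = \frac{1}{3} \left(-5\right) = - \frac{5}{3}$)
$P{\left(x \right)} = - \frac{5 x^{2}}{3}$
$t{\left(s,R \right)} = - \frac{58}{3} + \frac{R}{3}$ ($t{\left(s,R \right)} = \frac{- \frac{5 \cdot 6^{2}}{3} + \left(2 + R\right)}{11 - 8} = \frac{\left(- \frac{5}{3}\right) 36 + \left(2 + R\right)}{3} = \left(-60 + \left(2 + R\right)\right) \frac{1}{3} = \left(-58 + R\right) \frac{1}{3} = - \frac{58}{3} + \frac{R}{3}$)
$t{\left(-45,13 \right)} 5 = \left(- \frac{58}{3} + \frac{1}{3} \cdot 13\right) 5 = \left(- \frac{58}{3} + \frac{13}{3}\right) 5 = \left(-15\right) 5 = -75$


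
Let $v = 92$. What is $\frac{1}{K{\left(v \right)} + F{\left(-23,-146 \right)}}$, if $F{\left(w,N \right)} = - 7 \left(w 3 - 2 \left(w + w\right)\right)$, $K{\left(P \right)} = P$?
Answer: $- \frac{1}{69} \approx -0.014493$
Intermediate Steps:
$F{\left(w,N \right)} = 7 w$ ($F{\left(w,N \right)} = - 7 \left(3 w - 2 \cdot 2 w\right) = - 7 \left(3 w - 4 w\right) = - 7 \left(- w\right) = 7 w$)
$\frac{1}{K{\left(v \right)} + F{\left(-23,-146 \right)}} = \frac{1}{92 + 7 \left(-23\right)} = \frac{1}{92 - 161} = \frac{1}{-69} = - \frac{1}{69}$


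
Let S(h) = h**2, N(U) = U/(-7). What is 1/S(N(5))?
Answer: 49/25 ≈ 1.9600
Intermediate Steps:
N(U) = -U/7 (N(U) = U*(-1/7) = -U/7)
1/S(N(5)) = 1/((-1/7*5)**2) = 1/((-5/7)**2) = 1/(25/49) = 49/25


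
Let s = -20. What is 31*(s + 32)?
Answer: 372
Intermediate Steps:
31*(s + 32) = 31*(-20 + 32) = 31*12 = 372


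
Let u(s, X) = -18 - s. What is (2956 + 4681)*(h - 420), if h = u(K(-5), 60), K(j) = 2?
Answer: -3360280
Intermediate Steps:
h = -20 (h = -18 - 1*2 = -18 - 2 = -20)
(2956 + 4681)*(h - 420) = (2956 + 4681)*(-20 - 420) = 7637*(-440) = -3360280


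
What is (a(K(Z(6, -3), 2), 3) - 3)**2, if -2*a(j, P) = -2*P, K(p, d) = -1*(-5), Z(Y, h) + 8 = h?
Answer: 0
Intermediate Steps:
Z(Y, h) = -8 + h
K(p, d) = 5
a(j, P) = P (a(j, P) = -(-1)*P = P)
(a(K(Z(6, -3), 2), 3) - 3)**2 = (3 - 3)**2 = 0**2 = 0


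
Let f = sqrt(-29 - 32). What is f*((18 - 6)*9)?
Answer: 108*I*sqrt(61) ≈ 843.51*I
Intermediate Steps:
f = I*sqrt(61) (f = sqrt(-61) = I*sqrt(61) ≈ 7.8102*I)
f*((18 - 6)*9) = (I*sqrt(61))*((18 - 6)*9) = (I*sqrt(61))*(12*9) = (I*sqrt(61))*108 = 108*I*sqrt(61)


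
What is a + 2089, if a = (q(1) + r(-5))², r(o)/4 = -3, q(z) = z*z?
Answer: 2210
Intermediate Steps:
q(z) = z²
r(o) = -12 (r(o) = 4*(-3) = -12)
a = 121 (a = (1² - 12)² = (1 - 12)² = (-11)² = 121)
a + 2089 = 121 + 2089 = 2210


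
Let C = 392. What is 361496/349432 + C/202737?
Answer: 9178198987/8855349423 ≈ 1.0365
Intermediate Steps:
361496/349432 + C/202737 = 361496/349432 + 392/202737 = 361496*(1/349432) + 392*(1/202737) = 45187/43679 + 392/202737 = 9178198987/8855349423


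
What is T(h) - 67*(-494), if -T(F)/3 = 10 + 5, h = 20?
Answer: 33053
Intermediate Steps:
T(F) = -45 (T(F) = -3*(10 + 5) = -3*15 = -45)
T(h) - 67*(-494) = -45 - 67*(-494) = -45 + 33098 = 33053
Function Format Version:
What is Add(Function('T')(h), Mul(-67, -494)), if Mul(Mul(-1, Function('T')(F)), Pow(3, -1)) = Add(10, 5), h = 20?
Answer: 33053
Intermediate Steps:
Function('T')(F) = -45 (Function('T')(F) = Mul(-3, Add(10, 5)) = Mul(-3, 15) = -45)
Add(Function('T')(h), Mul(-67, -494)) = Add(-45, Mul(-67, -494)) = Add(-45, 33098) = 33053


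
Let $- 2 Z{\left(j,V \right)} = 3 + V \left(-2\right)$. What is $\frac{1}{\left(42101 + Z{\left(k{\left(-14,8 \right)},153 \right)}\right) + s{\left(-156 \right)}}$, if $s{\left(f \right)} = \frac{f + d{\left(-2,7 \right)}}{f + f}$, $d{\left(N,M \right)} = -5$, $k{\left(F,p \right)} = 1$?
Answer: $\frac{312}{13182941} \approx 2.3667 \cdot 10^{-5}$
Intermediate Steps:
$Z{\left(j,V \right)} = - \frac{3}{2} + V$ ($Z{\left(j,V \right)} = - \frac{3 + V \left(-2\right)}{2} = - \frac{3 - 2 V}{2} = - \frac{3}{2} + V$)
$s{\left(f \right)} = \frac{-5 + f}{2 f}$ ($s{\left(f \right)} = \frac{f - 5}{f + f} = \frac{-5 + f}{2 f}$)
$\frac{1}{\left(42101 + Z{\left(k{\left(-14,8 \right)},153 \right)}\right) + s{\left(-156 \right)}} = \frac{1}{\left(42101 + \left(- \frac{3}{2} + 153\right)\right) + \frac{-5 - 156}{2 \left(-156\right)}} = \frac{1}{\left(42101 + \frac{303}{2}\right) + \frac{1}{2} \left(- \frac{1}{156}\right) \left(-161\right)} = \frac{1}{\frac{84505}{2} + \frac{161}{312}} = \frac{1}{\frac{13182941}{312}} = \frac{312}{13182941}$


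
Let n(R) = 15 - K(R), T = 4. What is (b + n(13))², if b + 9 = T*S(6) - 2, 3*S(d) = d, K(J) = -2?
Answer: 196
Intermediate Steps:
S(d) = d/3
n(R) = 17 (n(R) = 15 - 1*(-2) = 15 + 2 = 17)
b = -3 (b = -9 + (4*((⅓)*6) - 2) = -9 + (4*2 - 2) = -9 + (8 - 2) = -9 + 6 = -3)
(b + n(13))² = (-3 + 17)² = 14² = 196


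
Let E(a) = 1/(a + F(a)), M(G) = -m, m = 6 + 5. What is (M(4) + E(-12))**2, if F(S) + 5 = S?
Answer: 102400/841 ≈ 121.76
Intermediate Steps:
F(S) = -5 + S
m = 11
M(G) = -11 (M(G) = -1*11 = -11)
E(a) = 1/(-5 + 2*a) (E(a) = 1/(a + (-5 + a)) = 1/(-5 + 2*a))
(M(4) + E(-12))**2 = (-11 + 1/(-5 + 2*(-12)))**2 = (-11 + 1/(-5 - 24))**2 = (-11 + 1/(-29))**2 = (-11 - 1/29)**2 = (-320/29)**2 = 102400/841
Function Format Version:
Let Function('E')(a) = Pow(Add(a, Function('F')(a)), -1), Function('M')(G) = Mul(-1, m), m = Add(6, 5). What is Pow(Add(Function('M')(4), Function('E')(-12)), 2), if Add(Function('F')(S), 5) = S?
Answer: Rational(102400, 841) ≈ 121.76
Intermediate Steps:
Function('F')(S) = Add(-5, S)
m = 11
Function('M')(G) = -11 (Function('M')(G) = Mul(-1, 11) = -11)
Function('E')(a) = Pow(Add(-5, Mul(2, a)), -1) (Function('E')(a) = Pow(Add(a, Add(-5, a)), -1) = Pow(Add(-5, Mul(2, a)), -1))
Pow(Add(Function('M')(4), Function('E')(-12)), 2) = Pow(Add(-11, Pow(Add(-5, Mul(2, -12)), -1)), 2) = Pow(Add(-11, Pow(Add(-5, -24), -1)), 2) = Pow(Add(-11, Pow(-29, -1)), 2) = Pow(Add(-11, Rational(-1, 29)), 2) = Pow(Rational(-320, 29), 2) = Rational(102400, 841)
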